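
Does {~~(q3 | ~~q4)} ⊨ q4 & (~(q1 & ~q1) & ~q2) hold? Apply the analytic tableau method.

No

Initial set: {~~(q3 | ~~q4); ~(q4 & (~(q1 & ~q1) & ~q2))}.
~~(q3 | ~~q4): drop double negation, giving (q3 | ~~q4).
~(q4 & (~(q1 & ~q1) & ~q2)): β-rule — branch into ~q4  //  ~(~(q1 & ~q1) & ~q2).
  branch 1 (add ~q4):
    (q3 | ~~q4): β-rule — branch into q3  //  ~~q4.
      branch 1.1 (add q3):
        ○ open, literals {q3=true, q4=false}.
      branch 1.2 (add ~~q4):
        ~~q4: drop double negation, giving q4.
        × closes — contains both q4 and ~q4.
  branch 2 (add ~(~(q1 & ~q1) & ~q2)):
    (q3 | ~~q4): β-rule — branch into q3  //  ~~q4.
      branch 2.1 (add q3):
        ~(~(q1 & ~q1) & ~q2): β-rule — branch into ~~(q1 & ~q1)  //  ~~q2.
          branch 2.1.1 (add ~~(q1 & ~q1)):
            ~~(q1 & ~q1): α-rule — add q1, ~q1.
            × closes — contains both q1 and ~q1.
          branch 2.1.2 (add ~~q2):
            ○ open, literals {q2=true, q3=true}.
      branch 2.2 (add ~~q4):
        ~~q4: drop double negation, giving q4.
        ~(~(q1 & ~q1) & ~q2): β-rule — branch into ~~(q1 & ~q1)  //  ~~q2.
          branch 2.2.1 (add ~~(q1 & ~q1)):
            ~~(q1 & ~q1): α-rule — add q1, ~q1.
            × closes — contains both q1 and ~q1.
          branch 2.2.2 (add ~~q2):
            ○ open, literals {q2=true, q4=true}.
3 branches closed, 3 open.
An open branch gives a countermodel: q3=true, q4=false (unmentioned atoms arbitrary); the premises hold there but the conclusion fails.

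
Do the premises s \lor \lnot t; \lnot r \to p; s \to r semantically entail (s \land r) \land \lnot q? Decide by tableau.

Initial set: {(s \lor \lnot t); (\lnot r \to p); (s \to r); \lnot ((s \land r) \land \lnot q)}.
(s \lor \lnot t): β-rule — branch into s  //  \lnot t.
  branch 1 (add s):
    (\lnot r \to p): β-rule — branch into \lnot \lnot r  //  p.
      branch 1.1 (add \lnot \lnot r):
        (s \to r): β-rule — branch into \lnot s  //  r.
          branch 1.1.1 (add \lnot s):
            × closes — contains both s and \lnot s.
          branch 1.1.2 (add r):
            \lnot ((s \land r) \land \lnot q): β-rule — branch into \lnot (s \land r)  //  \lnot \lnot q.
              branch 1.1.2.1 (add \lnot (s \land r)):
                \lnot (s \land r): β-rule — branch into \lnot s  //  \lnot r.
                  branch 1.1.2.1.1 (add \lnot s):
                    × closes — contains both s and \lnot s.
                  branch 1.1.2.1.2 (add \lnot r):
                    × closes — contains both r and \lnot r.
              branch 1.1.2.2 (add \lnot \lnot q):
                ○ open, literals {q=T, r=T, s=T}.
      branch 1.2 (add p):
        (s \to r): β-rule — branch into \lnot s  //  r.
          branch 1.2.1 (add \lnot s):
            × closes — contains both s and \lnot s.
          branch 1.2.2 (add r):
            \lnot ((s \land r) \land \lnot q): β-rule — branch into \lnot (s \land r)  //  \lnot \lnot q.
              branch 1.2.2.1 (add \lnot (s \land r)):
                \lnot (s \land r): β-rule — branch into \lnot s  //  \lnot r.
                  branch 1.2.2.1.1 (add \lnot s):
                    × closes — contains both s and \lnot s.
                  branch 1.2.2.1.2 (add \lnot r):
                    × closes — contains both r and \lnot r.
              branch 1.2.2.2 (add \lnot \lnot q):
                ○ open, literals {p=T, q=T, r=T, s=T}.
  branch 2 (add \lnot t):
    (\lnot r \to p): β-rule — branch into \lnot \lnot r  //  p.
      branch 2.1 (add \lnot \lnot r):
        (s \to r): β-rule — branch into \lnot s  //  r.
          branch 2.1.1 (add \lnot s):
            \lnot ((s \land r) \land \lnot q): β-rule — branch into \lnot (s \land r)  //  \lnot \lnot q.
              branch 2.1.1.1 (add \lnot (s \land r)):
                \lnot (s \land r): β-rule — branch into \lnot s  //  \lnot r.
                  branch 2.1.1.1.1 (add \lnot s):
                    ○ open, literals {r=T, s=F, t=F}.
                  branch 2.1.1.1.2 (add \lnot r):
                    × closes — contains both r and \lnot r.
              branch 2.1.1.2 (add \lnot \lnot q):
                ○ open, literals {q=T, r=T, s=F, t=F}.
          branch 2.1.2 (add r):
            \lnot ((s \land r) \land \lnot q): β-rule — branch into \lnot (s \land r)  //  \lnot \lnot q.
              branch 2.1.2.1 (add \lnot (s \land r)):
                \lnot (s \land r): β-rule — branch into \lnot s  //  \lnot r.
                  branch 2.1.2.1.1 (add \lnot s):
                    ○ open, literals {r=T, s=F, t=F}.
                  branch 2.1.2.1.2 (add \lnot r):
                    × closes — contains both r and \lnot r.
              branch 2.1.2.2 (add \lnot \lnot q):
                ○ open, literals {q=T, r=T, t=F}.
      branch 2.2 (add p):
        (s \to r): β-rule — branch into \lnot s  //  r.
          branch 2.2.1 (add \lnot s):
            \lnot ((s \land r) \land \lnot q): β-rule — branch into \lnot (s \land r)  //  \lnot \lnot q.
              branch 2.2.1.1 (add \lnot (s \land r)):
                \lnot (s \land r): β-rule — branch into \lnot s  //  \lnot r.
                  branch 2.2.1.1.1 (add \lnot s):
                    ○ open, literals {p=T, s=F, t=F}.
                  branch 2.2.1.1.2 (add \lnot r):
                    ○ open, literals {p=T, r=F, s=F, t=F}.
              branch 2.2.1.2 (add \lnot \lnot q):
                ○ open, literals {p=T, q=T, s=F, t=F}.
          branch 2.2.2 (add r):
            \lnot ((s \land r) \land \lnot q): β-rule — branch into \lnot (s \land r)  //  \lnot \lnot q.
              branch 2.2.2.1 (add \lnot (s \land r)):
                \lnot (s \land r): β-rule — branch into \lnot s  //  \lnot r.
                  branch 2.2.2.1.1 (add \lnot s):
                    ○ open, literals {p=T, r=T, s=F, t=F}.
                  branch 2.2.2.1.2 (add \lnot r):
                    × closes — contains both r and \lnot r.
              branch 2.2.2.2 (add \lnot \lnot q):
                ○ open, literals {p=T, q=T, r=T, t=F}.
9 branches closed, 11 open.
An open branch gives a countermodel: q=T, r=T, s=T (unmentioned atoms arbitrary); the premises hold there but the conclusion fails.

No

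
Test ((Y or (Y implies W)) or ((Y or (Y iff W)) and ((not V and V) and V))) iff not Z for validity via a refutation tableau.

Assume the negation and expand:
Initial set: {not (((Y or (Y implies W)) or ((Y or (Y iff W)) and ((not V and V) and V))) iff not Z)}.
not (((Y or (Y implies W)) or ((Y or (Y iff W)) and ((not V and V) and V))) iff not Z): β-rule — branch into ((Y or (Y implies W)) or ((Y or (Y iff W)) and ((not V and V) and V))), not not Z  //  not ((Y or (Y implies W)) or ((Y or (Y iff W)) and ((not V and V) and V))), not Z.
  branch 1 (add ((Y or (Y implies W)) or ((Y or (Y iff W)) and ((not V and V) and V))), not not Z):
    ((Y or (Y implies W)) or ((Y or (Y iff W)) and ((not V and V) and V))): β-rule — branch into (Y or (Y implies W))  //  ((Y or (Y iff W)) and ((not V and V) and V)).
      branch 1.1 (add (Y or (Y implies W))):
        (Y or (Y implies W)): β-rule — branch into Y  //  (Y implies W).
          branch 1.1.1 (add Y):
            ○ open, literals {Y=1, Z=1}.
          branch 1.1.2 (add (Y implies W)):
            (Y implies W): β-rule — branch into not Y  //  W.
              branch 1.1.2.1 (add not Y):
                ○ open, literals {Y=0, Z=1}.
              branch 1.1.2.2 (add W):
                ○ open, literals {W=1, Z=1}.
      branch 1.2 (add ((Y or (Y iff W)) and ((not V and V) and V))):
        ((Y or (Y iff W)) and ((not V and V) and V)): α-rule — add (Y or (Y iff W)), ((not V and V) and V).
        ((not V and V) and V): α-rule — add (not V and V), V.
        (not V and V): α-rule — add not V, V.
        × closes — contains both V and not V.
  branch 2 (add not ((Y or (Y implies W)) or ((Y or (Y iff W)) and ((not V and V) and V))), not Z):
    not ((Y or (Y implies W)) or ((Y or (Y iff W)) and ((not V and V) and V))): α-rule — add not (Y or (Y implies W)), not ((Y or (Y iff W)) and ((not V and V) and V)).
    not (Y or (Y implies W)): α-rule — add not Y, not (Y implies W).
    not (Y implies W): α-rule — add Y, not W.
    × closes — contains both Y and not Y.
2 branches closed, 3 open.
An open branch gives a countermodel: Y=1, Z=1 (unmentioned atoms arbitrary); under it the original formula is false.

Not valid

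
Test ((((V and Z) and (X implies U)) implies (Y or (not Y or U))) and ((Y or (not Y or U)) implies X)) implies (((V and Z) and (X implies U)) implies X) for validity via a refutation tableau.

Valid

Assume the negation and expand:
Initial set: {not (((((V and Z) and (X implies U)) implies (Y or (not Y or U))) and ((Y or (not Y or U)) implies X)) implies (((V and Z) and (X implies U)) implies X))}.
not (((((V and Z) and (X implies U)) implies (Y or (not Y or U))) and ((Y or (not Y or U)) implies X)) implies (((V and Z) and (X implies U)) implies X)): α-rule — add ((((V and Z) and (X implies U)) implies (Y or (not Y or U))) and ((Y or (not Y or U)) implies X)), not (((V and Z) and (X implies U)) implies X).
((((V and Z) and (X implies U)) implies (Y or (not Y or U))) and ((Y or (not Y or U)) implies X)): α-rule — add (((V and Z) and (X implies U)) implies (Y or (not Y or U))), ((Y or (not Y or U)) implies X).
not (((V and Z) and (X implies U)) implies X): α-rule — add ((V and Z) and (X implies U)), not X.
((V and Z) and (X implies U)): α-rule — add (V and Z), (X implies U).
(V and Z): α-rule — add V, Z.
(((V and Z) and (X implies U)) implies (Y or (not Y or U))): β-rule — branch into not ((V and Z) and (X implies U))  //  (Y or (not Y or U)).
  branch 1 (add not ((V and Z) and (X implies U))):
    ((Y or (not Y or U)) implies X): β-rule — branch into not (Y or (not Y or U))  //  X.
      branch 1.1 (add not (Y or (not Y or U))):
        not (Y or (not Y or U)): α-rule — add not Y, not (not Y or U).
        not (not Y or U): α-rule — add not not Y, not U.
        × closes — contains both Y and not Y.
      branch 1.2 (add X):
        × closes — contains both X and not X.
  branch 2 (add (Y or (not Y or U))):
    ((Y or (not Y or U)) implies X): β-rule — branch into not (Y or (not Y or U))  //  X.
      branch 2.1 (add not (Y or (not Y or U))):
        not (Y or (not Y or U)): α-rule — add not Y, not (not Y or U).
        not (not Y or U): α-rule — add not not Y, not U.
        × closes — contains both Y and not Y.
      branch 2.2 (add X):
        × closes — contains both X and not X.
All 4 branches close.
Every branch closed, so the negation is unsatisfiable and the formula is valid.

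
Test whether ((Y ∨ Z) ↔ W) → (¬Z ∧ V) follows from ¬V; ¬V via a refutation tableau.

No

Initial set: {¬V; ¬V; ¬(((Y ∨ Z) ↔ W) → (¬Z ∧ V))}.
¬(((Y ∨ Z) ↔ W) → (¬Z ∧ V)): α-rule — add ((Y ∨ Z) ↔ W), ¬(¬Z ∧ V).
((Y ∨ Z) ↔ W): β-rule — branch into (Y ∨ Z), W  //  ¬(Y ∨ Z), ¬W.
  branch 1 (add (Y ∨ Z), W):
    ¬(¬Z ∧ V): β-rule — branch into ¬¬Z  //  ¬V.
      branch 1.1 (add ¬¬Z):
        (Y ∨ Z): β-rule — branch into Y  //  Z.
          branch 1.1.1 (add Y):
            ○ open, literals {V=false, W=true, Y=true, Z=true}.
          branch 1.1.2 (add Z):
            ○ open, literals {V=false, W=true, Z=true}.
      branch 1.2 (add ¬V):
        (Y ∨ Z): β-rule — branch into Y  //  Z.
          branch 1.2.1 (add Y):
            ○ open, literals {V=false, W=true, Y=true}.
          branch 1.2.2 (add Z):
            ○ open, literals {V=false, W=true, Z=true}.
  branch 2 (add ¬(Y ∨ Z), ¬W):
    ¬(Y ∨ Z): α-rule — add ¬Y, ¬Z.
    ¬(¬Z ∧ V): β-rule — branch into ¬¬Z  //  ¬V.
      branch 2.1 (add ¬¬Z):
        × closes — contains both Z and ¬Z.
      branch 2.2 (add ¬V):
        ○ open, literals {V=false, W=false, Y=false, Z=false}.
1 branch closed, 5 open.
An open branch gives a countermodel: V=false, W=true, Y=true, Z=true (unmentioned atoms arbitrary); the premises hold there but the conclusion fails.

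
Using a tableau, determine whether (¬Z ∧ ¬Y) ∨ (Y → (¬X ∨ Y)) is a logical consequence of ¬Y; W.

Yes

Initial set: {T ¬Y; T W; F ((¬Z ∧ ¬Y) ∨ (Y → (¬X ∨ Y)))}.
F ((¬Z ∧ ¬Y) ∨ (Y → (¬X ∨ Y))): α-rule — add F (¬Z ∧ ¬Y), F (Y → (¬X ∨ Y)).
F (Y → (¬X ∨ Y)): α-rule — add T Y, F (¬X ∨ Y).
× closes — contains both Y and ¬Y.
All 1 branch closes.
Every branch closed, so the premises entail the conclusion.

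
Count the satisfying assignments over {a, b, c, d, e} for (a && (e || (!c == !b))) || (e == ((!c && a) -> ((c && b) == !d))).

21

Initial set: {((a && (e || (!c == !b))) || (e == ((!c && a) -> ((c && b) == !d))))}.
((a && (e || (!c == !b))) || (e == ((!c && a) -> ((c && b) == !d)))): β-rule — branch into (a && (e || (!c == !b)))  //  (e == ((!c && a) -> ((c && b) == !d))).
  branch 1 (add (a && (e || (!c == !b)))):
    (a && (e || (!c == !b))): α-rule — add a, (e || (!c == !b)).
    (e || (!c == !b)): β-rule — branch into e  //  (!c == !b).
      branch 1.1 (add e):
        ○ open, literals {a=1, e=1}.
      branch 1.2 (add (!c == !b)):
        (!c == !b): β-rule — branch into !c, !b  //  !!c, !!b.
          branch 1.2.1 (add !c, !b):
            ○ open, literals {a=1, b=0, c=0}.
          branch 1.2.2 (add !!c, !!b):
            ○ open, literals {a=1, b=1, c=1}.
  branch 2 (add (e == ((!c && a) -> ((c && b) == !d)))):
    (e == ((!c && a) -> ((c && b) == !d))): β-rule — branch into e, ((!c && a) -> ((c && b) == !d))  //  !e, !((!c && a) -> ((c && b) == !d)).
      branch 2.1 (add e, ((!c && a) -> ((c && b) == !d))):
        ((!c && a) -> ((c && b) == !d)): β-rule — branch into !(!c && a)  //  ((c && b) == !d).
          branch 2.1.1 (add !(!c && a)):
            !(!c && a): β-rule — branch into !!c  //  !a.
              branch 2.1.1.1 (add !!c):
                ○ open, literals {c=1, e=1}.
              branch 2.1.1.2 (add !a):
                ○ open, literals {a=0, e=1}.
          branch 2.1.2 (add ((c && b) == !d)):
            ((c && b) == !d): β-rule — branch into (c && b), !d  //  !(c && b), !!d.
              branch 2.1.2.1 (add (c && b), !d):
                (c && b): α-rule — add c, b.
                ○ open, literals {b=1, c=1, d=0, e=1}.
              branch 2.1.2.2 (add !(c && b), !!d):
                !(c && b): β-rule — branch into !c  //  !b.
                  branch 2.1.2.2.1 (add !c):
                    ○ open, literals {c=0, d=1, e=1}.
                  branch 2.1.2.2.2 (add !b):
                    ○ open, literals {b=0, d=1, e=1}.
      branch 2.2 (add !e, !((!c && a) -> ((c && b) == !d))):
        !((!c && a) -> ((c && b) == !d)): α-rule — add (!c && a), !((c && b) == !d).
        (!c && a): α-rule — add !c, a.
        !((c && b) == !d): β-rule — branch into (c && b), !!d  //  !(c && b), !d.
          branch 2.2.1 (add (c && b), !!d):
            (c && b): α-rule — add c, b.
            × closes — contains both c and !c.
          branch 2.2.2 (add !(c && b), !d):
            !(c && b): β-rule — branch into !c  //  !b.
              branch 2.2.2.1 (add !c):
                ○ open, literals {a=1, c=0, d=0, e=0}.
              branch 2.2.2.2 (add !b):
                ○ open, literals {a=1, b=0, c=0, d=0, e=0}.
1 branch closed, 10 open.
Each open branch fixes some atoms; the unmentioned ones are free. Counting distinct full assignments: branch {a=1, e=1} (b, c, d) contributes 8 new; branch {a=1, b=0, c=0} (d, e) contributes 2 new; branch {a=1, b=1, c=1} (d, e) contributes 2 new; branch {c=1, e=1} (a, b, d) contributes 4 new; branch {a=0, e=1} (b, c, d) contributes 4 new; branch {b=1, c=1, d=0, e=1} (a) contributes 0 new; branch {c=0, d=1, e=1} (a, b) contributes 0 new; branch {b=0, d=1, e=1} (a, c) contributes 0 new; branch {a=1, c=0, d=0, e=0} (b) contributes 1 new; branch {a=1, b=0, c=0, d=0, e=0} (none free) contributes 0 new. Total: 21.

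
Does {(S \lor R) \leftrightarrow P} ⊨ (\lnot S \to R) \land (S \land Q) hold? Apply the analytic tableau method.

Initial set: {T ((S \lor R) \leftrightarrow P); F ((\lnot S \to R) \land (S \land Q))}.
T ((S \lor R) \leftrightarrow P): β-rule — branch into T (S \lor R), T P  //  F (S \lor R), F P.
  branch 1 (add T (S \lor R), T P):
    F ((\lnot S \to R) \land (S \land Q)): β-rule — branch into F (\lnot S \to R)  //  F (S \land Q).
      branch 1.1 (add F (\lnot S \to R)):
        F (\lnot S \to R): α-rule — add T \lnot S, F R.
        T (S \lor R): β-rule — branch into T S  //  T R.
          branch 1.1.1 (add T S):
            × closes — contains both S and \lnot S.
          branch 1.1.2 (add T R):
            × closes — contains both R and \lnot R.
      branch 1.2 (add F (S \land Q)):
        T (S \lor R): β-rule — branch into T S  //  T R.
          branch 1.2.1 (add T S):
            F (S \land Q): β-rule — branch into F S  //  F Q.
              branch 1.2.1.1 (add F S):
                × closes — contains both S and \lnot S.
              branch 1.2.1.2 (add F Q):
                ○ open, literals {P=1, Q=0, S=1}.
          branch 1.2.2 (add T R):
            F (S \land Q): β-rule — branch into F S  //  F Q.
              branch 1.2.2.1 (add F S):
                ○ open, literals {P=1, R=1, S=0}.
              branch 1.2.2.2 (add F Q):
                ○ open, literals {P=1, Q=0, R=1}.
  branch 2 (add F (S \lor R), F P):
    F (S \lor R): α-rule — add F S, F R.
    F ((\lnot S \to R) \land (S \land Q)): β-rule — branch into F (\lnot S \to R)  //  F (S \land Q).
      branch 2.1 (add F (\lnot S \to R)):
        F (\lnot S \to R): α-rule — add T \lnot S, F R.
        ○ open, literals {P=0, R=0, S=0}.
      branch 2.2 (add F (S \land Q)):
        F (S \land Q): β-rule — branch into F S  //  F Q.
          branch 2.2.1 (add F S):
            ○ open, literals {P=0, R=0, S=0}.
          branch 2.2.2 (add F Q):
            ○ open, literals {P=0, Q=0, R=0, S=0}.
3 branches closed, 6 open.
An open branch gives a countermodel: P=1, Q=0, S=1 (unmentioned atoms arbitrary); the premises hold there but the conclusion fails.

No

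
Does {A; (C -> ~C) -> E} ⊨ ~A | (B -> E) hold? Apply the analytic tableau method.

No

Initial set: {A; ((C -> ~C) -> E); ~(~A | (B -> E))}.
~(~A | (B -> E)): α-rule — add ~~A, ~(B -> E).
~(B -> E): α-rule — add B, ~E.
((C -> ~C) -> E): β-rule — branch into ~(C -> ~C)  //  E.
  branch 1 (add ~(C -> ~C)):
    ~(C -> ~C): α-rule — add C, ~~C.
    ○ open, literals {A=T, B=T, C=T, E=F}.
  branch 2 (add E):
    × closes — contains both E and ~E.
1 branch closed, 1 open.
An open branch gives a countermodel: A=T, B=T, C=T, E=F (unmentioned atoms arbitrary); the premises hold there but the conclusion fails.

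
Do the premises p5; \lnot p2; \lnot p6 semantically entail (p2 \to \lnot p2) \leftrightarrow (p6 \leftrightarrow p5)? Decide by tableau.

No

Initial set: {p5; \lnot p2; \lnot p6; \lnot ((p2 \to \lnot p2) \leftrightarrow (p6 \leftrightarrow p5))}.
\lnot ((p2 \to \lnot p2) \leftrightarrow (p6 \leftrightarrow p5)): β-rule — branch into (p2 \to \lnot p2), \lnot (p6 \leftrightarrow p5)  //  \lnot (p2 \to \lnot p2), (p6 \leftrightarrow p5).
  branch 1 (add (p2 \to \lnot p2), \lnot (p6 \leftrightarrow p5)):
    (p2 \to \lnot p2): β-rule — branch into \lnot p2  //  \lnot p2.
      branch 1.1 (add \lnot p2):
        \lnot (p6 \leftrightarrow p5): β-rule — branch into p6, \lnot p5  //  \lnot p6, p5.
          branch 1.1.1 (add p6, \lnot p5):
            × closes — contains both p6 and \lnot p6.
          branch 1.1.2 (add \lnot p6, p5):
            ○ open, literals {p2=F, p5=T, p6=F}.
      branch 1.2 (add \lnot p2):
        \lnot (p6 \leftrightarrow p5): β-rule — branch into p6, \lnot p5  //  \lnot p6, p5.
          branch 1.2.1 (add p6, \lnot p5):
            × closes — contains both p6 and \lnot p6.
          branch 1.2.2 (add \lnot p6, p5):
            ○ open, literals {p2=F, p5=T, p6=F}.
  branch 2 (add \lnot (p2 \to \lnot p2), (p6 \leftrightarrow p5)):
    \lnot (p2 \to \lnot p2): α-rule — add p2, \lnot \lnot p2.
    × closes — contains both p2 and \lnot p2.
3 branches closed, 2 open.
An open branch gives a countermodel: p2=F, p5=T, p6=F (unmentioned atoms arbitrary); the premises hold there but the conclusion fails.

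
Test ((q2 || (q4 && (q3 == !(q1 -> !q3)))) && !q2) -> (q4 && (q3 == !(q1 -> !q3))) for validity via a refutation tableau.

Valid

Assume the negation and expand:
Initial set: {!(((q2 || (q4 && (q3 == !(q1 -> !q3)))) && !q2) -> (q4 && (q3 == !(q1 -> !q3))))}.
!(((q2 || (q4 && (q3 == !(q1 -> !q3)))) && !q2) -> (q4 && (q3 == !(q1 -> !q3)))): α-rule — add ((q2 || (q4 && (q3 == !(q1 -> !q3)))) && !q2), !(q4 && (q3 == !(q1 -> !q3))).
((q2 || (q4 && (q3 == !(q1 -> !q3)))) && !q2): α-rule — add (q2 || (q4 && (q3 == !(q1 -> !q3)))), !q2.
!(q4 && (q3 == !(q1 -> !q3))): β-rule — branch into !q4  //  !(q3 == !(q1 -> !q3)).
  branch 1 (add !q4):
    (q2 || (q4 && (q3 == !(q1 -> !q3)))): β-rule — branch into q2  //  (q4 && (q3 == !(q1 -> !q3))).
      branch 1.1 (add q2):
        × closes — contains both q2 and !q2.
      branch 1.2 (add (q4 && (q3 == !(q1 -> !q3)))):
        (q4 && (q3 == !(q1 -> !q3))): α-rule — add q4, (q3 == !(q1 -> !q3)).
        × closes — contains both q4 and !q4.
  branch 2 (add !(q3 == !(q1 -> !q3))):
    (q2 || (q4 && (q3 == !(q1 -> !q3)))): β-rule — branch into q2  //  (q4 && (q3 == !(q1 -> !q3))).
      branch 2.1 (add q2):
        × closes — contains both q2 and !q2.
      branch 2.2 (add (q4 && (q3 == !(q1 -> !q3)))):
        (q4 && (q3 == !(q1 -> !q3))): α-rule — add q4, (q3 == !(q1 -> !q3)).
        !(q3 == !(q1 -> !q3)): β-rule — branch into q3, !!(q1 -> !q3)  //  !q3, !(q1 -> !q3).
          branch 2.2.1 (add q3, !!(q1 -> !q3)):
            (q3 == !(q1 -> !q3)): β-rule — branch into q3, !(q1 -> !q3)  //  !q3, !!(q1 -> !q3).
              branch 2.2.1.1 (add q3, !(q1 -> !q3)):
                !(q1 -> !q3): α-rule — add q1, !!q3.
                !!(q1 -> !q3): β-rule — branch into !q1  //  !q3.
                  branch 2.2.1.1.1 (add !q1):
                    × closes — contains both q1 and !q1.
                  branch 2.2.1.1.2 (add !q3):
                    × closes — contains both q3 and !q3.
              branch 2.2.1.2 (add !q3, !!(q1 -> !q3)):
                × closes — contains both q3 and !q3.
          branch 2.2.2 (add !q3, !(q1 -> !q3)):
            !(q1 -> !q3): α-rule — add q1, !!q3.
            × closes — contains both q3 and !q3.
All 7 branches close.
Every branch closed, so the negation is unsatisfiable and the formula is valid.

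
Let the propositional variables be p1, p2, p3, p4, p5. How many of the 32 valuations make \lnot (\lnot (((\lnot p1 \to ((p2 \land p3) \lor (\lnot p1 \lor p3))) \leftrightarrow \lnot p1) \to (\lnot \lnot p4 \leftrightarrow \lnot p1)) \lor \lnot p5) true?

Initial set: {\lnot (\lnot (((\lnot p1 \to ((p2 \land p3) \lor (\lnot p1 \lor p3))) \leftrightarrow \lnot p1) \to (\lnot \lnot p4 \leftrightarrow \lnot p1)) \lor \lnot p5)}.
\lnot (\lnot (((\lnot p1 \to ((p2 \land p3) \lor (\lnot p1 \lor p3))) \leftrightarrow \lnot p1) \to (\lnot \lnot p4 \leftrightarrow \lnot p1)) \lor \lnot p5): α-rule — add \lnot \lnot (((\lnot p1 \to ((p2 \land p3) \lor (\lnot p1 \lor p3))) \leftrightarrow \lnot p1) \to (\lnot \lnot p4 \leftrightarrow \lnot p1)), \lnot \lnot p5.
\lnot \lnot (((\lnot p1 \to ((p2 \land p3) \lor (\lnot p1 \lor p3))) \leftrightarrow \lnot p1) \to (\lnot \lnot p4 \leftrightarrow \lnot p1)): β-rule — branch into \lnot ((\lnot p1 \to ((p2 \land p3) \lor (\lnot p1 \lor p3))) \leftrightarrow \lnot p1)  //  (\lnot \lnot p4 \leftrightarrow \lnot p1).
  branch 1 (add \lnot ((\lnot p1 \to ((p2 \land p3) \lor (\lnot p1 \lor p3))) \leftrightarrow \lnot p1)):
    \lnot ((\lnot p1 \to ((p2 \land p3) \lor (\lnot p1 \lor p3))) \leftrightarrow \lnot p1): β-rule — branch into (\lnot p1 \to ((p2 \land p3) \lor (\lnot p1 \lor p3))), \lnot \lnot p1  //  \lnot (\lnot p1 \to ((p2 \land p3) \lor (\lnot p1 \lor p3))), \lnot p1.
      branch 1.1 (add (\lnot p1 \to ((p2 \land p3) \lor (\lnot p1 \lor p3))), \lnot \lnot p1):
        (\lnot p1 \to ((p2 \land p3) \lor (\lnot p1 \lor p3))): β-rule — branch into \lnot \lnot p1  //  ((p2 \land p3) \lor (\lnot p1 \lor p3)).
          branch 1.1.1 (add \lnot \lnot p1):
            ○ open, literals {p1=T, p5=T}.
          branch 1.1.2 (add ((p2 \land p3) \lor (\lnot p1 \lor p3))):
            ((p2 \land p3) \lor (\lnot p1 \lor p3)): β-rule — branch into (p2 \land p3)  //  (\lnot p1 \lor p3).
              branch 1.1.2.1 (add (p2 \land p3)):
                (p2 \land p3): α-rule — add p2, p3.
                ○ open, literals {p1=T, p2=T, p3=T, p5=T}.
              branch 1.1.2.2 (add (\lnot p1 \lor p3)):
                (\lnot p1 \lor p3): β-rule — branch into \lnot p1  //  p3.
                  branch 1.1.2.2.1 (add \lnot p1):
                    × closes — contains both p1 and \lnot p1.
                  branch 1.1.2.2.2 (add p3):
                    ○ open, literals {p1=T, p3=T, p5=T}.
      branch 1.2 (add \lnot (\lnot p1 \to ((p2 \land p3) \lor (\lnot p1 \lor p3))), \lnot p1):
        \lnot (\lnot p1 \to ((p2 \land p3) \lor (\lnot p1 \lor p3))): α-rule — add \lnot p1, \lnot ((p2 \land p3) \lor (\lnot p1 \lor p3)).
        \lnot ((p2 \land p3) \lor (\lnot p1 \lor p3)): α-rule — add \lnot (p2 \land p3), \lnot (\lnot p1 \lor p3).
        \lnot (\lnot p1 \lor p3): α-rule — add \lnot \lnot p1, \lnot p3.
        × closes — contains both p1 and \lnot p1.
  branch 2 (add (\lnot \lnot p4 \leftrightarrow \lnot p1)):
    (\lnot \lnot p4 \leftrightarrow \lnot p1): β-rule — branch into \lnot \lnot p4, \lnot p1  //  \lnot \lnot \lnot p4, \lnot \lnot p1.
      branch 2.1 (add \lnot \lnot p4, \lnot p1):
        \lnot \lnot p4: drop double negation, giving p4.
        ○ open, literals {p1=F, p4=T, p5=T}.
      branch 2.2 (add \lnot \lnot \lnot p4, \lnot \lnot p1):
        \lnot \lnot \lnot p4: drop double negation, giving \lnot p4.
        ○ open, literals {p1=T, p4=F, p5=T}.
2 branches closed, 5 open.
Each open branch fixes some atoms; the unmentioned ones are free. Counting distinct full assignments: branch {p1=T, p5=T} (p2, p3, p4) contributes 8 new; branch {p1=T, p2=T, p3=T, p5=T} (p4) contributes 0 new; branch {p1=T, p3=T, p5=T} (p2, p4) contributes 0 new; branch {p1=F, p4=T, p5=T} (p2, p3) contributes 4 new; branch {p1=T, p4=F, p5=T} (p2, p3) contributes 0 new. Total: 12.

12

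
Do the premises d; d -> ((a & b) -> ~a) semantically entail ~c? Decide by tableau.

Initial set: {d; (d -> ((a & b) -> ~a)); ~~c}.
(d -> ((a & b) -> ~a)): β-rule — branch into ~d  //  ((a & b) -> ~a).
  branch 1 (add ~d):
    × closes — contains both d and ~d.
  branch 2 (add ((a & b) -> ~a)):
    ((a & b) -> ~a): β-rule — branch into ~(a & b)  //  ~a.
      branch 2.1 (add ~(a & b)):
        ~(a & b): β-rule — branch into ~a  //  ~b.
          branch 2.1.1 (add ~a):
            ○ open, literals {a=F, c=T, d=T}.
          branch 2.1.2 (add ~b):
            ○ open, literals {b=F, c=T, d=T}.
      branch 2.2 (add ~a):
        ○ open, literals {a=F, c=T, d=T}.
1 branch closed, 3 open.
An open branch gives a countermodel: a=F, c=T, d=T (unmentioned atoms arbitrary); the premises hold there but the conclusion fails.

No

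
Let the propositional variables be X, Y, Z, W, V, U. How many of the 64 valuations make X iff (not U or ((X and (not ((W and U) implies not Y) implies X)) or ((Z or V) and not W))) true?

Initial set: {(X iff (not U or ((X and (not ((W and U) implies not Y) implies X)) or ((Z or V) and not W))))}.
(X iff (not U or ((X and (not ((W and U) implies not Y) implies X)) or ((Z or V) and not W)))): β-rule — branch into X, (not U or ((X and (not ((W and U) implies not Y) implies X)) or ((Z or V) and not W)))  //  not X, not (not U or ((X and (not ((W and U) implies not Y) implies X)) or ((Z or V) and not W))).
  branch 1 (add X, (not U or ((X and (not ((W and U) implies not Y) implies X)) or ((Z or V) and not W)))):
    (not U or ((X and (not ((W and U) implies not Y) implies X)) or ((Z or V) and not W))): β-rule — branch into not U  //  ((X and (not ((W and U) implies not Y) implies X)) or ((Z or V) and not W)).
      branch 1.1 (add not U):
        ○ open, literals {U=false, X=true}.
      branch 1.2 (add ((X and (not ((W and U) implies not Y) implies X)) or ((Z or V) and not W))):
        ((X and (not ((W and U) implies not Y) implies X)) or ((Z or V) and not W)): β-rule — branch into (X and (not ((W and U) implies not Y) implies X))  //  ((Z or V) and not W).
          branch 1.2.1 (add (X and (not ((W and U) implies not Y) implies X))):
            (X and (not ((W and U) implies not Y) implies X)): α-rule — add X, (not ((W and U) implies not Y) implies X).
            (not ((W and U) implies not Y) implies X): β-rule — branch into not not ((W and U) implies not Y)  //  X.
              branch 1.2.1.1 (add not not ((W and U) implies not Y)):
                not not ((W and U) implies not Y): β-rule — branch into not (W and U)  //  not Y.
                  branch 1.2.1.1.1 (add not (W and U)):
                    not (W and U): β-rule — branch into not W  //  not U.
                      branch 1.2.1.1.1.1 (add not W):
                        ○ open, literals {W=false, X=true}.
                      branch 1.2.1.1.1.2 (add not U):
                        ○ open, literals {U=false, X=true}.
                  branch 1.2.1.1.2 (add not Y):
                    ○ open, literals {X=true, Y=false}.
              branch 1.2.1.2 (add X):
                ○ open, literals {X=true}.
          branch 1.2.2 (add ((Z or V) and not W)):
            ((Z or V) and not W): α-rule — add (Z or V), not W.
            (Z or V): β-rule — branch into Z  //  V.
              branch 1.2.2.1 (add Z):
                ○ open, literals {W=false, X=true, Z=true}.
              branch 1.2.2.2 (add V):
                ○ open, literals {V=true, W=false, X=true}.
  branch 2 (add not X, not (not U or ((X and (not ((W and U) implies not Y) implies X)) or ((Z or V) and not W)))):
    not (not U or ((X and (not ((W and U) implies not Y) implies X)) or ((Z or V) and not W))): α-rule — add not not U, not ((X and (not ((W and U) implies not Y) implies X)) or ((Z or V) and not W)).
    not ((X and (not ((W and U) implies not Y) implies X)) or ((Z or V) and not W)): α-rule — add not (X and (not ((W and U) implies not Y) implies X)), not ((Z or V) and not W).
    not (X and (not ((W and U) implies not Y) implies X)): β-rule — branch into not X  //  not (not ((W and U) implies not Y) implies X).
      branch 2.1 (add not X):
        not ((Z or V) and not W): β-rule — branch into not (Z or V)  //  not not W.
          branch 2.1.1 (add not (Z or V)):
            not (Z or V): α-rule — add not Z, not V.
            ○ open, literals {U=true, V=false, X=false, Z=false}.
          branch 2.1.2 (add not not W):
            ○ open, literals {U=true, W=true, X=false}.
      branch 2.2 (add not (not ((W and U) implies not Y) implies X)):
        not (not ((W and U) implies not Y) implies X): α-rule — add not ((W and U) implies not Y), not X.
        not ((W and U) implies not Y): α-rule — add (W and U), not not Y.
        (W and U): α-rule — add W, U.
        not ((Z or V) and not W): β-rule — branch into not (Z or V)  //  not not W.
          branch 2.2.1 (add not (Z or V)):
            not (Z or V): α-rule — add not Z, not V.
            ○ open, literals {U=true, V=false, W=true, X=false, Y=true, Z=false}.
          branch 2.2.2 (add not not W):
            ○ open, literals {U=true, W=true, X=false, Y=true}.
0 branches closed, 11 open.
Each open branch fixes some atoms; the unmentioned ones are free. Counting distinct full assignments: branch {U=false, X=true} (Y, Z, W, V) contributes 16 new; branch {W=false, X=true} (Y, Z, V, U) contributes 8 new; branch {U=false, X=true} (Y, Z, W, V) contributes 0 new; branch {X=true, Y=false} (Z, W, V, U) contributes 4 new; branch {X=true} (Y, Z, W, V, U) contributes 4 new; branch {W=false, X=true, Z=true} (Y, V, U) contributes 0 new; branch {V=true, W=false, X=true} (Y, Z, U) contributes 0 new; branch {U=true, V=false, X=false, Z=false} (Y, W) contributes 4 new; branch {U=true, W=true, X=false} (Y, Z, V) contributes 6 new; branch {U=true, V=false, W=true, X=false, Y=true, Z=false} (none free) contributes 0 new; branch {U=true, W=true, X=false, Y=true} (Z, V) contributes 0 new. Total: 42.

42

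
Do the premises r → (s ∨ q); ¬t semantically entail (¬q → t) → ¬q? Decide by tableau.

No

Initial set: {T (r → (s ∨ q)); T ¬t; F ((¬q → t) → ¬q)}.
F ((¬q → t) → ¬q): α-rule — add T (¬q → t), F ¬q.
T (r → (s ∨ q)): β-rule — branch into F r  //  T (s ∨ q).
  branch 1 (add F r):
    T (¬q → t): β-rule — branch into F ¬q  //  T t.
      branch 1.1 (add F ¬q):
        ○ open, literals {q=T, r=F, t=F}.
      branch 1.2 (add T t):
        × closes — contains both t and ¬t.
  branch 2 (add T (s ∨ q)):
    T (¬q → t): β-rule — branch into F ¬q  //  T t.
      branch 2.1 (add F ¬q):
        T (s ∨ q): β-rule — branch into T s  //  T q.
          branch 2.1.1 (add T s):
            ○ open, literals {q=T, s=T, t=F}.
          branch 2.1.2 (add T q):
            ○ open, literals {q=T, t=F}.
      branch 2.2 (add T t):
        × closes — contains both t and ¬t.
2 branches closed, 3 open.
An open branch gives a countermodel: q=T, r=F, t=F (unmentioned atoms arbitrary); the premises hold there but the conclusion fails.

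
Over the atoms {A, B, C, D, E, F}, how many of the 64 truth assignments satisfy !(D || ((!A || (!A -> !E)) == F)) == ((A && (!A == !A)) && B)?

40

Initial set: {T (!(D || ((!A || (!A -> !E)) == F)) == ((A && (!A == !A)) && B))}.
T (!(D || ((!A || (!A -> !E)) == F)) == ((A && (!A == !A)) && B)): β-rule — branch into T !(D || ((!A || (!A -> !E)) == F)), T ((A && (!A == !A)) && B)  //  F !(D || ((!A || (!A -> !E)) == F)), F ((A && (!A == !A)) && B).
  branch 1 (add T !(D || ((!A || (!A -> !E)) == F)), T ((A && (!A == !A)) && B)):
    T !(D || ((!A || (!A -> !E)) == F)): α-rule — add F D, F ((!A || (!A -> !E)) == F).
    T ((A && (!A == !A)) && B): α-rule — add T (A && (!A == !A)), T B.
    T (A && (!A == !A)): α-rule — add T A, T (!A == !A).
    F ((!A || (!A -> !E)) == F): β-rule — branch into T (!A || (!A -> !E)), F F  //  F (!A || (!A -> !E)), T F.
      branch 1.1 (add T (!A || (!A -> !E)), F F):
        T (!A == !A): β-rule — branch into T !A, T !A  //  F !A, F !A.
          branch 1.1.1 (add T !A, T !A):
            × closes — contains both A and !A.
          branch 1.1.2 (add F !A, F !A):
            T (!A || (!A -> !E)): β-rule — branch into T !A  //  T (!A -> !E).
              branch 1.1.2.1 (add T !A):
                × closes — contains both A and !A.
              branch 1.1.2.2 (add T (!A -> !E)):
                T (!A -> !E): β-rule — branch into F !A  //  T !E.
                  branch 1.1.2.2.1 (add F !A):
                    ○ open, literals {A=1, B=1, D=0, F=0}.
                  branch 1.1.2.2.2 (add T !E):
                    ○ open, literals {A=1, B=1, D=0, E=0, F=0}.
      branch 1.2 (add F (!A || (!A -> !E)), T F):
        F (!A || (!A -> !E)): α-rule — add F !A, F (!A -> !E).
        F (!A -> !E): α-rule — add T !A, F !E.
        × closes — contains both A and !A.
  branch 2 (add F !(D || ((!A || (!A -> !E)) == F)), F ((A && (!A == !A)) && B)):
    F !(D || ((!A || (!A -> !E)) == F)): β-rule — branch into T D  //  T ((!A || (!A -> !E)) == F).
      branch 2.1 (add T D):
        F ((A && (!A == !A)) && B): β-rule — branch into F (A && (!A == !A))  //  F B.
          branch 2.1.1 (add F (A && (!A == !A))):
            F (A && (!A == !A)): β-rule — branch into F A  //  F (!A == !A).
              branch 2.1.1.1 (add F A):
                ○ open, literals {A=0, D=1}.
              branch 2.1.1.2 (add F (!A == !A)):
                F (!A == !A): β-rule — branch into T !A, F !A  //  F !A, T !A.
                  branch 2.1.1.2.1 (add T !A, F !A):
                    × closes — contains both A and !A.
                  branch 2.1.1.2.2 (add F !A, T !A):
                    × closes — contains both A and !A.
          branch 2.1.2 (add F B):
            ○ open, literals {B=0, D=1}.
      branch 2.2 (add T ((!A || (!A -> !E)) == F)):
        F ((A && (!A == !A)) && B): β-rule — branch into F (A && (!A == !A))  //  F B.
          branch 2.2.1 (add F (A && (!A == !A))):
            T ((!A || (!A -> !E)) == F): β-rule — branch into T (!A || (!A -> !E)), T F  //  F (!A || (!A -> !E)), F F.
              branch 2.2.1.1 (add T (!A || (!A -> !E)), T F):
                F (A && (!A == !A)): β-rule — branch into F A  //  F (!A == !A).
                  branch 2.2.1.1.1 (add F A):
                    T (!A || (!A -> !E)): β-rule — branch into T !A  //  T (!A -> !E).
                      branch 2.2.1.1.1.1 (add T !A):
                        ○ open, literals {A=0, F=1}.
                      branch 2.2.1.1.1.2 (add T (!A -> !E)):
                        T (!A -> !E): β-rule — branch into F !A  //  T !E.
                          branch 2.2.1.1.1.2.1 (add F !A):
                            × closes — contains both A and !A.
                          branch 2.2.1.1.1.2.2 (add T !E):
                            ○ open, literals {A=0, E=0, F=1}.
                  branch 2.2.1.1.2 (add F (!A == !A)):
                    T (!A || (!A -> !E)): β-rule — branch into T !A  //  T (!A -> !E).
                      branch 2.2.1.1.2.1 (add T !A):
                        F (!A == !A): β-rule — branch into T !A, F !A  //  F !A, T !A.
                          branch 2.2.1.1.2.1.1 (add T !A, F !A):
                            × closes — contains both A and !A.
                          branch 2.2.1.1.2.1.2 (add F !A, T !A):
                            × closes — contains both A and !A.
                      branch 2.2.1.1.2.2 (add T (!A -> !E)):
                        F (!A == !A): β-rule — branch into T !A, F !A  //  F !A, T !A.
                          branch 2.2.1.1.2.2.1 (add T !A, F !A):
                            × closes — contains both A and !A.
                          branch 2.2.1.1.2.2.2 (add F !A, T !A):
                            × closes — contains both A and !A.
              branch 2.2.1.2 (add F (!A || (!A -> !E)), F F):
                F (!A || (!A -> !E)): α-rule — add F !A, F (!A -> !E).
                F (!A -> !E): α-rule — add T !A, F !E.
                × closes — contains both A and !A.
          branch 2.2.2 (add F B):
            T ((!A || (!A -> !E)) == F): β-rule — branch into T (!A || (!A -> !E)), T F  //  F (!A || (!A -> !E)), F F.
              branch 2.2.2.1 (add T (!A || (!A -> !E)), T F):
                T (!A || (!A -> !E)): β-rule — branch into T !A  //  T (!A -> !E).
                  branch 2.2.2.1.1 (add T !A):
                    ○ open, literals {A=0, B=0, F=1}.
                  branch 2.2.2.1.2 (add T (!A -> !E)):
                    T (!A -> !E): β-rule — branch into F !A  //  T !E.
                      branch 2.2.2.1.2.1 (add F !A):
                        ○ open, literals {A=1, B=0, F=1}.
                      branch 2.2.2.1.2.2 (add T !E):
                        ○ open, literals {B=0, E=0, F=1}.
              branch 2.2.2.2 (add F (!A || (!A -> !E)), F F):
                F (!A || (!A -> !E)): α-rule — add F !A, F (!A -> !E).
                F (!A -> !E): α-rule — add T !A, F !E.
                × closes — contains both A and !A.
12 branches closed, 9 open.
Each open branch fixes some atoms; the unmentioned ones are free. Counting distinct full assignments: branch {A=1, B=1, D=0, F=0} (C, E) contributes 4 new; branch {A=1, B=1, D=0, E=0, F=0} (C) contributes 0 new; branch {A=0, D=1} (B, C, E, F) contributes 16 new; branch {B=0, D=1} (A, C, E, F) contributes 8 new; branch {A=0, F=1} (B, C, D, E) contributes 8 new; branch {A=0, E=0, F=1} (B, C, D) contributes 0 new; branch {A=0, B=0, F=1} (C, D, E) contributes 0 new; branch {A=1, B=0, F=1} (C, D, E) contributes 4 new; branch {B=0, E=0, F=1} (A, C, D) contributes 0 new. Total: 40.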